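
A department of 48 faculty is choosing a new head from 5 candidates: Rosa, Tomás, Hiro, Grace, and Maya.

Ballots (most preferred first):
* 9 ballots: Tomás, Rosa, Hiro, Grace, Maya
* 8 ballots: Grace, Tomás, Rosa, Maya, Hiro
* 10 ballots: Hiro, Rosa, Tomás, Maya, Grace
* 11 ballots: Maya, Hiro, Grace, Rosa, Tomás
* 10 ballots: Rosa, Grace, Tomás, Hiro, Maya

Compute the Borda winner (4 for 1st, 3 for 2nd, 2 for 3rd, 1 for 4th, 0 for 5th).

Rosa: 9×3 + 8×2 + 10×3 + 11×1 + 10×4 = 124
Tomás: 9×4 + 8×3 + 10×2 + 11×0 + 10×2 = 100
Hiro: 9×2 + 8×0 + 10×4 + 11×3 + 10×1 = 101
Grace: 9×1 + 8×4 + 10×0 + 11×2 + 10×3 = 93
Maya: 9×0 + 8×1 + 10×1 + 11×4 + 10×0 = 62

Rosa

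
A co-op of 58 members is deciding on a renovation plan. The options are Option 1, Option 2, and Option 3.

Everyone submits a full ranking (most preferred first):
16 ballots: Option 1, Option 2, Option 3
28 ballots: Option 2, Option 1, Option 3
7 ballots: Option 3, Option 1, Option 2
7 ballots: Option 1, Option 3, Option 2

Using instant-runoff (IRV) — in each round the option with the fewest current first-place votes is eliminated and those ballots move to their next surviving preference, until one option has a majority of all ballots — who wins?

Round 1: Option 1 23, Option 2 28, Option 3 7. Option 3 eliminated.
Round 2: Option 1 30, Option 2 28. Option 1 has a majority (≥30).

Option 1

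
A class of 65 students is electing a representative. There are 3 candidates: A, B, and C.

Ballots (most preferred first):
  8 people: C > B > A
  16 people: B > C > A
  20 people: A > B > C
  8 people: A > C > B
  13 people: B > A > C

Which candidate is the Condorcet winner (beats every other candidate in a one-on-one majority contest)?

B

B vs A: 37–28
B vs C: 49–16
B beats every other candidate.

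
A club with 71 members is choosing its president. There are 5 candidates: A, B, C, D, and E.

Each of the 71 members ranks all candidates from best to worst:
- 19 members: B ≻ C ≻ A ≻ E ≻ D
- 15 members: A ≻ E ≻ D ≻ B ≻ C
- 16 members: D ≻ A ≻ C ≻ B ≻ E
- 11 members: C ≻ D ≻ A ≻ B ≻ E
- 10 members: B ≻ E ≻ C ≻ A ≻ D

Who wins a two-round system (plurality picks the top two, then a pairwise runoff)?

D

Round 1 first-place votes: A 15, B 29, C 11, D 16, E 0. B and D advance.
Runoff: B is ranked above D on 29 ballots, D above B on 42.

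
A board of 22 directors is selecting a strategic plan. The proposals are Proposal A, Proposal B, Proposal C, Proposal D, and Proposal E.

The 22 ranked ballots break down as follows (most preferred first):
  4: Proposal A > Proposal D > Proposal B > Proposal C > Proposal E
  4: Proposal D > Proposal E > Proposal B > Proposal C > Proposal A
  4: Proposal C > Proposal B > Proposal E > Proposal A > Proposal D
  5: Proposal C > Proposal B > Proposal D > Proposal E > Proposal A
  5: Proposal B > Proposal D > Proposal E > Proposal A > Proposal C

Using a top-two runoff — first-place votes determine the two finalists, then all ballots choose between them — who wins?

Round 1 first-place votes: Proposal A 4, Proposal B 5, Proposal C 9, Proposal D 4, Proposal E 0. Proposal C and Proposal B advance.
Runoff: Proposal C is ranked above Proposal B on 9 ballots, Proposal B above Proposal C on 13.

Proposal B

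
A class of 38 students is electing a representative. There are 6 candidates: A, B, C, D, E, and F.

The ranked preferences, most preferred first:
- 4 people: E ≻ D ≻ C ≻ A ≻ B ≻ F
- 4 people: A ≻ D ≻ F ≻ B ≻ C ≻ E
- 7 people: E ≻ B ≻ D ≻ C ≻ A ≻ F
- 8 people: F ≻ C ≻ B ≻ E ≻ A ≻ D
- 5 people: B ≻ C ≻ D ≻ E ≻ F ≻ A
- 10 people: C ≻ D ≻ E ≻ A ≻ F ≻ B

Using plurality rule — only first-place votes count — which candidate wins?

E

First-place votes: A 4, B 5, C 10, D 0, E 11, F 8.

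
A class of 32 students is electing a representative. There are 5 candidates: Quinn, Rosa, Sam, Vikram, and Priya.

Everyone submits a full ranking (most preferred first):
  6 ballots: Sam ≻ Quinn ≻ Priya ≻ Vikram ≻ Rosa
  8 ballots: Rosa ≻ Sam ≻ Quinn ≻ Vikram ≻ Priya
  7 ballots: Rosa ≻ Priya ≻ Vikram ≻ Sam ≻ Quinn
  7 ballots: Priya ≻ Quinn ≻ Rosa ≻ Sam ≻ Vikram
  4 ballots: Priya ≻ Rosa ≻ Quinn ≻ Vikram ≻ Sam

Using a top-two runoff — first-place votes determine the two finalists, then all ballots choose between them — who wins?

Priya

Round 1 first-place votes: Quinn 0, Rosa 15, Sam 6, Vikram 0, Priya 11. Rosa and Priya advance.
Runoff: Rosa is ranked above Priya on 15 ballots, Priya above Rosa on 17.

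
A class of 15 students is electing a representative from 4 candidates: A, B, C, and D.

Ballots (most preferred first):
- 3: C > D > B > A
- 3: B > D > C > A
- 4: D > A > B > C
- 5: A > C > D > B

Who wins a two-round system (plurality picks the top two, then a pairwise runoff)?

Round 1 first-place votes: A 5, B 3, C 3, D 4. A and D advance.
Runoff: A is ranked above D on 5 ballots, D above A on 10.

D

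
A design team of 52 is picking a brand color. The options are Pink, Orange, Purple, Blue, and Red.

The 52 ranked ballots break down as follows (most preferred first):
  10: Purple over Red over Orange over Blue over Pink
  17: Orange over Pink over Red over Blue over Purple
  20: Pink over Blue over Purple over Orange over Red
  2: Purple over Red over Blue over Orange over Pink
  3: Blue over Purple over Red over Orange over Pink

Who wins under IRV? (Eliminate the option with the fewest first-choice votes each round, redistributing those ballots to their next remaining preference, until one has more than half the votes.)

Orange

Round 1: Pink 20, Orange 17, Purple 12, Blue 3, Red 0. Red eliminated.
Round 2: Pink 20, Orange 17, Purple 12, Blue 3. Blue eliminated.
Round 3: Pink 20, Orange 17, Purple 15. Purple eliminated.
Round 4: Pink 20, Orange 32. Orange has a majority (≥27).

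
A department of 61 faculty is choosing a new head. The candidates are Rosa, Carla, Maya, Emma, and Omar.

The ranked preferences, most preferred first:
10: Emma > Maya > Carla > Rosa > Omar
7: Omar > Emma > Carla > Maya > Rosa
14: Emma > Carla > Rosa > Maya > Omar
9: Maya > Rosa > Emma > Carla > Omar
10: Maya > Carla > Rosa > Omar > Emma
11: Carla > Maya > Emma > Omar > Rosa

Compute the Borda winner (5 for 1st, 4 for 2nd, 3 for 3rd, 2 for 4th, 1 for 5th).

Rosa: 10×2 + 7×1 + 14×3 + 9×4 + 10×3 + 11×1 = 146
Carla: 10×3 + 7×3 + 14×4 + 9×2 + 10×4 + 11×5 = 220
Maya: 10×4 + 7×2 + 14×2 + 9×5 + 10×5 + 11×4 = 221
Emma: 10×5 + 7×4 + 14×5 + 9×3 + 10×1 + 11×3 = 218
Omar: 10×1 + 7×5 + 14×1 + 9×1 + 10×2 + 11×2 = 110

Maya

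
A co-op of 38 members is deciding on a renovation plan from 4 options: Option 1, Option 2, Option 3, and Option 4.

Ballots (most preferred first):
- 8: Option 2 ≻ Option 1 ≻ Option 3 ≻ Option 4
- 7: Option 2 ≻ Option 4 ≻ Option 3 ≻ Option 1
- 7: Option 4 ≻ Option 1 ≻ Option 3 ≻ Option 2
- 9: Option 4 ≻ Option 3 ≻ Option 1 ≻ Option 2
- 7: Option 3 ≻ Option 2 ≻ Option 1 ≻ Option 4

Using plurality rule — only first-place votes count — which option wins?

Option 4

First-place votes: Option 1 0, Option 2 15, Option 3 7, Option 4 16.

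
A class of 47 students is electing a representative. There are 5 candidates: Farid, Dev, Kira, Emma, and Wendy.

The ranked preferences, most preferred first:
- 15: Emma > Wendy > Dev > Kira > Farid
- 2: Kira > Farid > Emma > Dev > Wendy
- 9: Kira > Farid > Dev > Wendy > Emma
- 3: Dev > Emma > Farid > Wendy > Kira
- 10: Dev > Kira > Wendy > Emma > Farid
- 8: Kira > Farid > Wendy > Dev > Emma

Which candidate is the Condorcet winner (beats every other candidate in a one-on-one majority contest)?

Dev

Dev vs Farid: 28–19
Dev vs Kira: 28–19
Dev vs Emma: 30–17
Dev vs Wendy: 24–23
Dev beats every other candidate.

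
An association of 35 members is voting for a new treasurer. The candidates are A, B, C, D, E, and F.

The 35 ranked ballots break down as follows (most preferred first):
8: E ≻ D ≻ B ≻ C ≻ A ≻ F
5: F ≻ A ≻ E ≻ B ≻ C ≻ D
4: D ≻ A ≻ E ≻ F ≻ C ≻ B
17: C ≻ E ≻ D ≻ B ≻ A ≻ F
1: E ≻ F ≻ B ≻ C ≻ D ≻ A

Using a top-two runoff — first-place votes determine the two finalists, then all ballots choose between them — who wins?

E

Round 1 first-place votes: A 0, B 0, C 17, D 4, E 9, F 5. C and E advance.
Runoff: C is ranked above E on 17 ballots, E above C on 18.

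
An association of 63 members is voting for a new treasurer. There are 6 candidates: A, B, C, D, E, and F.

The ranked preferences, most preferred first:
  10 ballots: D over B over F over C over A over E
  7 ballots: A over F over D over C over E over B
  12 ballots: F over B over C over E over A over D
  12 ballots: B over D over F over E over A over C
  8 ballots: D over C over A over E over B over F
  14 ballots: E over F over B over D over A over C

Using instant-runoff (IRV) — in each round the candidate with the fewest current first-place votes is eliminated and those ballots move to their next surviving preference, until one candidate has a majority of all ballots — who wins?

F

Round 1: A 7, B 12, C 0, D 18, E 14, F 12. C eliminated.
Round 2: A 7, B 12, D 18, E 14, F 12. A eliminated.
Round 3: B 12, D 18, E 14, F 19. B eliminated.
Round 4: D 30, E 14, F 19. E eliminated.
Round 5: D 30, F 33. F has a majority (≥32).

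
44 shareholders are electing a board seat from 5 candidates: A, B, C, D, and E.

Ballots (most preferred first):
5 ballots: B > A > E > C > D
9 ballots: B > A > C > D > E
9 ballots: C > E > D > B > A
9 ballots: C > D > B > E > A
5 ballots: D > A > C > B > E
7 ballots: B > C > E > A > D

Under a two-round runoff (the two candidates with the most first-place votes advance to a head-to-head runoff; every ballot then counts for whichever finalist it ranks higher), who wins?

Round 1 first-place votes: A 0, B 21, C 18, D 5, E 0. B and C advance.
Runoff: B is ranked above C on 21 ballots, C above B on 23.

C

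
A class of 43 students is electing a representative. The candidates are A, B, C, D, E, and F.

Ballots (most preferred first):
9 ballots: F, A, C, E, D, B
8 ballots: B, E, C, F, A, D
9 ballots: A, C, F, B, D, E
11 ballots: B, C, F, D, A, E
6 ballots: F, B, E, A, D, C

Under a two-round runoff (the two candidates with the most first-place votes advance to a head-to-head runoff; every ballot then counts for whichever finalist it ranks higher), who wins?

Round 1 first-place votes: A 9, B 19, C 0, D 0, E 0, F 15. B and F advance.
Runoff: B is ranked above F on 19 ballots, F above B on 24.

F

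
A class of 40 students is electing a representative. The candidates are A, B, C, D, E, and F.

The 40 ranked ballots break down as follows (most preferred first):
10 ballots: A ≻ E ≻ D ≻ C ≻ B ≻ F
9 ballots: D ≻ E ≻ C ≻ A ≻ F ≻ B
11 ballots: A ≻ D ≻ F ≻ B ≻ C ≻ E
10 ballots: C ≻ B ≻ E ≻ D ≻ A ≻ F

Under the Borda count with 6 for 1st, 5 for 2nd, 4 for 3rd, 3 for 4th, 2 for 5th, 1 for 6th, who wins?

A: 10×6 + 9×3 + 11×6 + 10×2 = 173
B: 10×2 + 9×1 + 11×3 + 10×5 = 112
C: 10×3 + 9×4 + 11×2 + 10×6 = 148
D: 10×4 + 9×6 + 11×5 + 10×3 = 179
E: 10×5 + 9×5 + 11×1 + 10×4 = 146
F: 10×1 + 9×2 + 11×4 + 10×1 = 82

D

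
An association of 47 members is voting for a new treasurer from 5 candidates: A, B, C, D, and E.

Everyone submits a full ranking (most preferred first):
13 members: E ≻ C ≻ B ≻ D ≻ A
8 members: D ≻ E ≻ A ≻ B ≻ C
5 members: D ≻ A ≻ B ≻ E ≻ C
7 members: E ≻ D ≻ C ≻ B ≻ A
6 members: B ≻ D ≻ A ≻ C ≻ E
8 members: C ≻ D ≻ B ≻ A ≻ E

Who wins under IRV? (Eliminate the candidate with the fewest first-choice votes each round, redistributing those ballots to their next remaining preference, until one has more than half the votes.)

D

Round 1: A 0, B 6, C 8, D 13, E 20. A eliminated.
Round 2: B 6, C 8, D 13, E 20. B eliminated.
Round 3: C 8, D 19, E 20. C eliminated.
Round 4: D 27, E 20. D has a majority (≥24).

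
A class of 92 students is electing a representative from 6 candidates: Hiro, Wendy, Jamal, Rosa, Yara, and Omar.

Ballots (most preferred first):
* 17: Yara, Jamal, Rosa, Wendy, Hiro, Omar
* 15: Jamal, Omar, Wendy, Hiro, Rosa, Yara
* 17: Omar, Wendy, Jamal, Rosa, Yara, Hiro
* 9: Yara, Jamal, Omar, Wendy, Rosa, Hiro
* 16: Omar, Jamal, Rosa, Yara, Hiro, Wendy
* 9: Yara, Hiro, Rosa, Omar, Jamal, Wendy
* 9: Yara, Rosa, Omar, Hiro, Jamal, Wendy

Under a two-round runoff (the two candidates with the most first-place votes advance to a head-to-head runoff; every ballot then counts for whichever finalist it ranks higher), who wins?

Round 1 first-place votes: Hiro 0, Wendy 0, Jamal 15, Rosa 0, Yara 44, Omar 33. Yara and Omar advance.
Runoff: Yara is ranked above Omar on 44 ballots, Omar above Yara on 48.

Omar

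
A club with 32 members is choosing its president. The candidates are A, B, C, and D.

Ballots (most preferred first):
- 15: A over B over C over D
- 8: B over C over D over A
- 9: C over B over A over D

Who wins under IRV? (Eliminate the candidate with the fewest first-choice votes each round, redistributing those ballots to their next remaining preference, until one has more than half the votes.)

C

Round 1: A 15, B 8, C 9, D 0. D eliminated.
Round 2: A 15, B 8, C 9. B eliminated.
Round 3: A 15, C 17. C has a majority (≥17).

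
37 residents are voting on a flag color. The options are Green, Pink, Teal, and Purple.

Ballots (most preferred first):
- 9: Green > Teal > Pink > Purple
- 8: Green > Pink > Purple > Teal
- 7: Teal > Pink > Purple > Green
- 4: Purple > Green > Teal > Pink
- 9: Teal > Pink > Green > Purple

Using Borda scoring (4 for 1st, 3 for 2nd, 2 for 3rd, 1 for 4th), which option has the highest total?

Green: 9×4 + 8×4 + 7×1 + 4×3 + 9×2 = 105
Pink: 9×2 + 8×3 + 7×3 + 4×1 + 9×3 = 94
Teal: 9×3 + 8×1 + 7×4 + 4×2 + 9×4 = 107
Purple: 9×1 + 8×2 + 7×2 + 4×4 + 9×1 = 64

Teal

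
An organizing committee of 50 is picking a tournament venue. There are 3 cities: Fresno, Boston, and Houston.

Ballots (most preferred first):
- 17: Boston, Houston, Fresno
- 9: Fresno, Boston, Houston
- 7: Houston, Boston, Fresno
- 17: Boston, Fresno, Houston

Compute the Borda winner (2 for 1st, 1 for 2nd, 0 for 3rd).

Boston

Fresno: 17×0 + 9×2 + 7×0 + 17×1 = 35
Boston: 17×2 + 9×1 + 7×1 + 17×2 = 84
Houston: 17×1 + 9×0 + 7×2 + 17×0 = 31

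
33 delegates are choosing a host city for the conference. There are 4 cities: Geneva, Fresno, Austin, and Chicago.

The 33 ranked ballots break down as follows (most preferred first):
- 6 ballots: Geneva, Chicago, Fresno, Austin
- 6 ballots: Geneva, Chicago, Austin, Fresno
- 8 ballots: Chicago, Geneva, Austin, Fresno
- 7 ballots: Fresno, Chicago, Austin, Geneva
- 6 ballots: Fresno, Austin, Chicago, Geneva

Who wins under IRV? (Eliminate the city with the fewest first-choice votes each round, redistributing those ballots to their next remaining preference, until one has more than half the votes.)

Round 1: Geneva 12, Fresno 13, Austin 0, Chicago 8. Austin eliminated.
Round 2: Geneva 12, Fresno 13, Chicago 8. Chicago eliminated.
Round 3: Geneva 20, Fresno 13. Geneva has a majority (≥17).

Geneva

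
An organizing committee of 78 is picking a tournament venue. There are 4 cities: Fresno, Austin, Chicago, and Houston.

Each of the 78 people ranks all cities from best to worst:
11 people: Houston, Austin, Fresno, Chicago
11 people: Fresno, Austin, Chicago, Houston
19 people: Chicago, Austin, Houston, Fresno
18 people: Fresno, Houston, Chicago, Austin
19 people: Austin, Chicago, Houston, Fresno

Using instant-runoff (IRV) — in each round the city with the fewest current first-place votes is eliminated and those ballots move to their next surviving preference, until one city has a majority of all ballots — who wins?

Austin

Round 1: Fresno 29, Austin 19, Chicago 19, Houston 11. Houston eliminated.
Round 2: Fresno 29, Austin 30, Chicago 19. Chicago eliminated.
Round 3: Fresno 29, Austin 49. Austin has a majority (≥40).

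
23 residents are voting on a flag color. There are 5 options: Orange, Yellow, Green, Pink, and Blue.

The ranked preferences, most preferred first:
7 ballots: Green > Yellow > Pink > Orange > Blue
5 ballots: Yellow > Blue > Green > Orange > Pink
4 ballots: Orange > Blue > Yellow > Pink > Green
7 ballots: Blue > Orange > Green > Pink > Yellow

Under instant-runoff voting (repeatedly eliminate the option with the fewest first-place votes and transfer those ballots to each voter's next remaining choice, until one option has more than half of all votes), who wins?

Blue

Round 1: Orange 4, Yellow 5, Green 7, Pink 0, Blue 7. Pink eliminated.
Round 2: Orange 4, Yellow 5, Green 7, Blue 7. Orange eliminated.
Round 3: Yellow 5, Green 7, Blue 11. Yellow eliminated.
Round 4: Green 7, Blue 16. Blue has a majority (≥12).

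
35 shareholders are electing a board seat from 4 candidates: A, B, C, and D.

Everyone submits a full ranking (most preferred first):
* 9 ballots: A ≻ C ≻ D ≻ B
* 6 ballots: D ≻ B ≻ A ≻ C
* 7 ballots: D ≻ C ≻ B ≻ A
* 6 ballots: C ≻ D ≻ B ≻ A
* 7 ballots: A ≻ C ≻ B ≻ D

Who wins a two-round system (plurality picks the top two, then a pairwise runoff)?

D

Round 1 first-place votes: A 16, B 0, C 6, D 13. A and D advance.
Runoff: A is ranked above D on 16 ballots, D above A on 19.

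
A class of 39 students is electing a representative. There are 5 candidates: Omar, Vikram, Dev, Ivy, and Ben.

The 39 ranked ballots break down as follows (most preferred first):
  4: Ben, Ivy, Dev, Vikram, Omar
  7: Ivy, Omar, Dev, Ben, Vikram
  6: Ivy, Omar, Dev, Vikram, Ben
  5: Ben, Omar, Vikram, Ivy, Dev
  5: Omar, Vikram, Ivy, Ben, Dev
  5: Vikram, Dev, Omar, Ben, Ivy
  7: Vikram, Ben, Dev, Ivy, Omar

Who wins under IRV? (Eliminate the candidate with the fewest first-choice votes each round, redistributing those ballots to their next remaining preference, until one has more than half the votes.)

Round 1: Omar 5, Vikram 12, Dev 0, Ivy 13, Ben 9. Dev eliminated.
Round 2: Omar 5, Vikram 12, Ivy 13, Ben 9. Omar eliminated.
Round 3: Vikram 17, Ivy 13, Ben 9. Ben eliminated.
Round 4: Vikram 22, Ivy 17. Vikram has a majority (≥20).

Vikram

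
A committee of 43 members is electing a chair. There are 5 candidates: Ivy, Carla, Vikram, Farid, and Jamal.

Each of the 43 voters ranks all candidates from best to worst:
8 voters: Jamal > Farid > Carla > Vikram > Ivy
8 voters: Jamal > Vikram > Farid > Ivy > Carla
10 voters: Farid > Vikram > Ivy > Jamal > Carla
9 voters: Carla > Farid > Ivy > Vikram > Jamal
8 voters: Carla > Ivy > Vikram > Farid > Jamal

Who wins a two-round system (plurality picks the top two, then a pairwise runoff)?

Jamal

Round 1 first-place votes: Ivy 0, Carla 17, Vikram 0, Farid 10, Jamal 16. Carla and Jamal advance.
Runoff: Carla is ranked above Jamal on 17 ballots, Jamal above Carla on 26.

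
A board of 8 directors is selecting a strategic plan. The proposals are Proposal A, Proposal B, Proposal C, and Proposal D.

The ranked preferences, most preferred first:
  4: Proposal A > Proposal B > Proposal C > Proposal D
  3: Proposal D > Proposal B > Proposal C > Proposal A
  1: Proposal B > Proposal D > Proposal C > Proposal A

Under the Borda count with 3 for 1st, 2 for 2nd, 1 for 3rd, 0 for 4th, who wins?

Proposal A: 4×3 + 3×0 + 1×0 = 12
Proposal B: 4×2 + 3×2 + 1×3 = 17
Proposal C: 4×1 + 3×1 + 1×1 = 8
Proposal D: 4×0 + 3×3 + 1×2 = 11

Proposal B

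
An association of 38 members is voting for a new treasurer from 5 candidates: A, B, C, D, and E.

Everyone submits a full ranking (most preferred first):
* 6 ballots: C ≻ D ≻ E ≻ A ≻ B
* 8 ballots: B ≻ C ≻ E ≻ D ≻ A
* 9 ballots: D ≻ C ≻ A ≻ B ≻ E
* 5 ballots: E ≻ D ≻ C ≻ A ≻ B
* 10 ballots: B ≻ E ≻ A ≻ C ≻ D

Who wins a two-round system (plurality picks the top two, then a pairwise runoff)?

Round 1 first-place votes: A 0, B 18, C 6, D 9, E 5. B and D advance.
Runoff: B is ranked above D on 18 ballots, D above B on 20.

D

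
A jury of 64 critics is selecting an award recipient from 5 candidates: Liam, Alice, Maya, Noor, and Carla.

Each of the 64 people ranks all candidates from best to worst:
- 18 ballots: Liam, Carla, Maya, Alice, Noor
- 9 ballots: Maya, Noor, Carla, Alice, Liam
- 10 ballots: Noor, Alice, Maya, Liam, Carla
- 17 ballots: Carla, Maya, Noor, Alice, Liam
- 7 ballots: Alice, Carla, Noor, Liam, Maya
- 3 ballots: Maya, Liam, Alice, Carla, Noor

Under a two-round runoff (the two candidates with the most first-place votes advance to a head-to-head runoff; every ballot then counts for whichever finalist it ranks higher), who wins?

Round 1 first-place votes: Liam 18, Alice 7, Maya 12, Noor 10, Carla 17. Liam and Carla advance.
Runoff: Liam is ranked above Carla on 31 ballots, Carla above Liam on 33.

Carla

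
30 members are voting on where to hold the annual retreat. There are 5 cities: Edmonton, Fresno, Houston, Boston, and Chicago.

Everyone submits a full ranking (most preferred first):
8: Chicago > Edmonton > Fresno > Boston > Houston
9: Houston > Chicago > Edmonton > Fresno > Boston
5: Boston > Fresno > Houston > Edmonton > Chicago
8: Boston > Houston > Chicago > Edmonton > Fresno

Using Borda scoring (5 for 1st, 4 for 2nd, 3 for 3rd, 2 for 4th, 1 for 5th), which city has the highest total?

Chicago

Edmonton: 8×4 + 9×3 + 5×2 + 8×2 = 85
Fresno: 8×3 + 9×2 + 5×4 + 8×1 = 70
Houston: 8×1 + 9×5 + 5×3 + 8×4 = 100
Boston: 8×2 + 9×1 + 5×5 + 8×5 = 90
Chicago: 8×5 + 9×4 + 5×1 + 8×3 = 105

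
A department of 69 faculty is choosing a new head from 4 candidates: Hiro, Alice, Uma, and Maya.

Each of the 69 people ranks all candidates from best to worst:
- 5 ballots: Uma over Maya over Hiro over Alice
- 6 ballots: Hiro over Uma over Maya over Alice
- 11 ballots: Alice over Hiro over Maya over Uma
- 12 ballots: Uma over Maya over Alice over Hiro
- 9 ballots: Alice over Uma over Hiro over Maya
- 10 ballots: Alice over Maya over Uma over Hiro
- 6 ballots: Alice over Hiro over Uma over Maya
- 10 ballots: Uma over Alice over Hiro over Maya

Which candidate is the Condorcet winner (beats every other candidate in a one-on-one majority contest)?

Alice vs Hiro: 58–11
Alice vs Uma: 36–33
Alice vs Maya: 46–23
Alice beats every other candidate.

Alice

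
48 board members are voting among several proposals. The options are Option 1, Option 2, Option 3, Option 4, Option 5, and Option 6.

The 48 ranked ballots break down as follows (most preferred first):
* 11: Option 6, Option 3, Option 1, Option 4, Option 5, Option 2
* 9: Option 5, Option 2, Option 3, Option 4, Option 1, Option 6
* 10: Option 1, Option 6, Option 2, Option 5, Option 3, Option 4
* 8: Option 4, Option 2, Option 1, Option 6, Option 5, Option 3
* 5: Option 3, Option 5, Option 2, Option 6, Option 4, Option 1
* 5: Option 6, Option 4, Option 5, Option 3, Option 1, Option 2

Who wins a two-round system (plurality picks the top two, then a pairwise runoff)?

Round 1 first-place votes: Option 1 10, Option 2 0, Option 3 5, Option 4 8, Option 5 9, Option 6 16. Option 6 and Option 1 advance.
Runoff: Option 6 is ranked above Option 1 on 21 ballots, Option 1 above Option 6 on 27.

Option 1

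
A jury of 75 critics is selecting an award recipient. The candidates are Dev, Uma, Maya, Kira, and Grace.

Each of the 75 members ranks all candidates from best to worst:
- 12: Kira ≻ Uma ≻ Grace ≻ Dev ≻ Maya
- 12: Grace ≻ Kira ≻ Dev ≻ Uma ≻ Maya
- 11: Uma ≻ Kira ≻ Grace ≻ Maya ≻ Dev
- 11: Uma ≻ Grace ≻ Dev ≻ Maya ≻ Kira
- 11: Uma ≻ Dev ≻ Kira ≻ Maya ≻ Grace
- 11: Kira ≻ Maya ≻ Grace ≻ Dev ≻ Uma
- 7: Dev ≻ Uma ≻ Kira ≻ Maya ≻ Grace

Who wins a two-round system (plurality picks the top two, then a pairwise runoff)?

Round 1 first-place votes: Dev 7, Uma 33, Maya 0, Kira 23, Grace 12. Uma and Kira advance.
Runoff: Uma is ranked above Kira on 40 ballots, Kira above Uma on 35.

Uma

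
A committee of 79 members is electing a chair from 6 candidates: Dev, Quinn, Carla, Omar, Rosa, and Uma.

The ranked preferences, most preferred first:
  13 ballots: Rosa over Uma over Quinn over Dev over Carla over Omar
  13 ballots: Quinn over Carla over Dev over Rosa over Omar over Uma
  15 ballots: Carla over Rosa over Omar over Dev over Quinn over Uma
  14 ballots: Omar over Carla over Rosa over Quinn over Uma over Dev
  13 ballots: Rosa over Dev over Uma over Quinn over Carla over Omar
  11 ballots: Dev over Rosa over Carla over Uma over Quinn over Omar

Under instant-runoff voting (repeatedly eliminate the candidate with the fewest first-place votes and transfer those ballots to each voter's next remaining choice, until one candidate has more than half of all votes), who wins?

Round 1: Dev 11, Quinn 13, Carla 15, Omar 14, Rosa 26, Uma 0. Uma eliminated.
Round 2: Dev 11, Quinn 13, Carla 15, Omar 14, Rosa 26. Dev eliminated.
Round 3: Quinn 13, Carla 15, Omar 14, Rosa 37. Quinn eliminated.
Round 4: Carla 28, Omar 14, Rosa 37. Omar eliminated.
Round 5: Carla 42, Rosa 37. Carla has a majority (≥40).

Carla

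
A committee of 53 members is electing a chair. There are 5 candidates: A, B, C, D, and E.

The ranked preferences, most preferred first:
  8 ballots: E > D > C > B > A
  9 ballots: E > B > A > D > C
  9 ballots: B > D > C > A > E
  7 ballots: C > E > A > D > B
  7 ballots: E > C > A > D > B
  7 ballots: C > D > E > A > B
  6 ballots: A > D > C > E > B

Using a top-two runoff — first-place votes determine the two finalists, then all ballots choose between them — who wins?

Round 1 first-place votes: A 6, B 9, C 14, D 0, E 24. E and C advance.
Runoff: E is ranked above C on 24 ballots, C above E on 29.

C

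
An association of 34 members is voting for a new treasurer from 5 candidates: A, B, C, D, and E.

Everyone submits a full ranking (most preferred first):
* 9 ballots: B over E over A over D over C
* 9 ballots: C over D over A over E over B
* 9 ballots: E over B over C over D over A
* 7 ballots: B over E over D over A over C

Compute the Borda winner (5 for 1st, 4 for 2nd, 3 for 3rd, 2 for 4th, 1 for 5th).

E

A: 9×3 + 9×3 + 9×1 + 7×2 = 77
B: 9×5 + 9×1 + 9×4 + 7×5 = 125
C: 9×1 + 9×5 + 9×3 + 7×1 = 88
D: 9×2 + 9×4 + 9×2 + 7×3 = 93
E: 9×4 + 9×2 + 9×5 + 7×4 = 127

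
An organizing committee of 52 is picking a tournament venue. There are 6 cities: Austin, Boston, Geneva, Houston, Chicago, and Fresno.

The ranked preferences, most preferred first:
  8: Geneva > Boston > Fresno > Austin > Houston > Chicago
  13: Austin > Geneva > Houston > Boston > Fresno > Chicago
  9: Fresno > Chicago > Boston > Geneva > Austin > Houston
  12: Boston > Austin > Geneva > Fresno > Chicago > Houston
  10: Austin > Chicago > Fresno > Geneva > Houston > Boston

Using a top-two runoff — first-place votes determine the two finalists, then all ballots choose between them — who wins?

Round 1 first-place votes: Austin 23, Boston 12, Geneva 8, Houston 0, Chicago 0, Fresno 9. Austin and Boston advance.
Runoff: Austin is ranked above Boston on 23 ballots, Boston above Austin on 29.

Boston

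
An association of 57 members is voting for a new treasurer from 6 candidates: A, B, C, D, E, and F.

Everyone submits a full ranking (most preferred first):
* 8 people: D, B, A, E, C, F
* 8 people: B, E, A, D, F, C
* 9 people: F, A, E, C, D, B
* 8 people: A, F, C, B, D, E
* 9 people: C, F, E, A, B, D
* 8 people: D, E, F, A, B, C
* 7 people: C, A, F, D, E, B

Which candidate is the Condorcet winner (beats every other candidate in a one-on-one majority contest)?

A vs B: 41–16
A vs C: 41–16
A vs D: 41–16
A vs E: 32–25
A vs F: 31–26
A beats every other candidate.

A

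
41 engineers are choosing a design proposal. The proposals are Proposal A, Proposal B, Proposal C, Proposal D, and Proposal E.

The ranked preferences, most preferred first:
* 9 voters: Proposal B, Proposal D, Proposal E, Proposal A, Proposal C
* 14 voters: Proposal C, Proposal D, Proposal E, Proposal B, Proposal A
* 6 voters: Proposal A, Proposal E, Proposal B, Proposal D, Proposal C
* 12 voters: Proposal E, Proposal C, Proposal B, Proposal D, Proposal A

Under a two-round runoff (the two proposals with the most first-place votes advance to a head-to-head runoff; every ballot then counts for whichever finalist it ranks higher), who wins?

Round 1 first-place votes: Proposal A 6, Proposal B 9, Proposal C 14, Proposal D 0, Proposal E 12. Proposal C and Proposal E advance.
Runoff: Proposal C is ranked above Proposal E on 14 ballots, Proposal E above Proposal C on 27.

Proposal E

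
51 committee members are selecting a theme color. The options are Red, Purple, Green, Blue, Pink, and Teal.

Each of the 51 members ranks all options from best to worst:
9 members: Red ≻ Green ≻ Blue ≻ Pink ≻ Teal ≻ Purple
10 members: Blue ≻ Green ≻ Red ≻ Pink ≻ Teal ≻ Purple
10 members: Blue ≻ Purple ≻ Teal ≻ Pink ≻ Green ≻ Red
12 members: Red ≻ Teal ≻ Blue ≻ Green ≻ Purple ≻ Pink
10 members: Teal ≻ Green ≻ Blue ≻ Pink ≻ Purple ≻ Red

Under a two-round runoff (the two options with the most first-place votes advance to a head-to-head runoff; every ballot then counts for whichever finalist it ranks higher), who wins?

Blue

Round 1 first-place votes: Red 21, Purple 0, Green 0, Blue 20, Pink 0, Teal 10. Red and Blue advance.
Runoff: Red is ranked above Blue on 21 ballots, Blue above Red on 30.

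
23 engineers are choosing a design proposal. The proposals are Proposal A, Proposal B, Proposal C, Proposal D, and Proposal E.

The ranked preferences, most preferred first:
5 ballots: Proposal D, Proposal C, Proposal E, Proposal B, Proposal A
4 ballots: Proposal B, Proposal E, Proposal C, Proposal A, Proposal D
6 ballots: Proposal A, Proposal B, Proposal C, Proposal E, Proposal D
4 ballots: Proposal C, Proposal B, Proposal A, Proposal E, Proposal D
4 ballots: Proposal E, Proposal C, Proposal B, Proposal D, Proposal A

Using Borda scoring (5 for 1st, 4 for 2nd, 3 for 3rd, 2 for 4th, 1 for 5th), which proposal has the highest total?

Proposal A: 5×1 + 4×2 + 6×5 + 4×3 + 4×1 = 59
Proposal B: 5×2 + 4×5 + 6×4 + 4×4 + 4×3 = 82
Proposal C: 5×4 + 4×3 + 6×3 + 4×5 + 4×4 = 86
Proposal D: 5×5 + 4×1 + 6×1 + 4×1 + 4×2 = 47
Proposal E: 5×3 + 4×4 + 6×2 + 4×2 + 4×5 = 71

Proposal C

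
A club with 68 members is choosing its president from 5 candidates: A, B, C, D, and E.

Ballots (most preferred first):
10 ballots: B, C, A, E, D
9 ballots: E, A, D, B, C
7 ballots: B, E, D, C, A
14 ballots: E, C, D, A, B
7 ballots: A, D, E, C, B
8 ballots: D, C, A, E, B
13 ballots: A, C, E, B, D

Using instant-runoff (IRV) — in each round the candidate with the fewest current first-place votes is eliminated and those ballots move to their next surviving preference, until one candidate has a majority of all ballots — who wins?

Round 1: A 20, B 17, C 0, D 8, E 23. C eliminated.
Round 2: A 20, B 17, D 8, E 23. D eliminated.
Round 3: A 28, B 17, E 23. B eliminated.
Round 4: A 38, E 30. A has a majority (≥35).

A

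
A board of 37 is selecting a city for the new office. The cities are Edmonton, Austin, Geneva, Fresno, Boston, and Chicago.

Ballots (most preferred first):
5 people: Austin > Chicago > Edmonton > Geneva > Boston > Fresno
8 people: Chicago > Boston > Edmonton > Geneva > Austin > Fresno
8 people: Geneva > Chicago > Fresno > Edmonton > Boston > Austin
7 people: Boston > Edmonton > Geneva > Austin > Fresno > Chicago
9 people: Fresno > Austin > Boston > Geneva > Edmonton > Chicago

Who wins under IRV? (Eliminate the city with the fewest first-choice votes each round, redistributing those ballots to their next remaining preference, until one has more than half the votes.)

Round 1: Edmonton 0, Austin 5, Geneva 8, Fresno 9, Boston 7, Chicago 8. Edmonton eliminated.
Round 2: Austin 5, Geneva 8, Fresno 9, Boston 7, Chicago 8. Austin eliminated.
Round 3: Geneva 8, Fresno 9, Boston 7, Chicago 13. Boston eliminated.
Round 4: Geneva 15, Fresno 9, Chicago 13. Fresno eliminated.
Round 5: Geneva 24, Chicago 13. Geneva has a majority (≥19).

Geneva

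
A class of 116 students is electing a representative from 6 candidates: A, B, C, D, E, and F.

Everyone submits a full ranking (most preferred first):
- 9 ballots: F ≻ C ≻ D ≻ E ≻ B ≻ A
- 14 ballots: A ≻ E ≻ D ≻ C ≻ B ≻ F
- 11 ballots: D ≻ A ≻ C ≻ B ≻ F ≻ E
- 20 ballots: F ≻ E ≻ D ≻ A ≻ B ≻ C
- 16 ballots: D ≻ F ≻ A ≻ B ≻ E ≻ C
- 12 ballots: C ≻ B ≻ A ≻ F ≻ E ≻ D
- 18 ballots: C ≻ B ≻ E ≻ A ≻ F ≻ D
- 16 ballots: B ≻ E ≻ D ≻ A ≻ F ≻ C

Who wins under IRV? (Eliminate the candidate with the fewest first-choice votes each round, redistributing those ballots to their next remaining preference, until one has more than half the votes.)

Round 1: A 14, B 16, C 30, D 27, E 0, F 29. E eliminated.
Round 2: A 14, B 16, C 30, D 27, F 29. A eliminated.
Round 3: B 16, C 30, D 41, F 29. B eliminated.
Round 4: C 30, D 57, F 29. F eliminated.
Round 5: C 39, D 77. D has a majority (≥59).

D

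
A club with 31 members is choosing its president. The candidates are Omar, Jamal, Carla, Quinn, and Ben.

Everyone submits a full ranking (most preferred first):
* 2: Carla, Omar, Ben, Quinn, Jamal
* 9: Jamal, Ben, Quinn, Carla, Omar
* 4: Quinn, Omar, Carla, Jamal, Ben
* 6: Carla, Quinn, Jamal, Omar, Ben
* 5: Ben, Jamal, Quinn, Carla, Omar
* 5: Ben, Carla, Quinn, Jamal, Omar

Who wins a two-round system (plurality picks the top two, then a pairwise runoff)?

Round 1 first-place votes: Omar 0, Jamal 9, Carla 8, Quinn 4, Ben 10. Ben and Jamal advance.
Runoff: Ben is ranked above Jamal on 12 ballots, Jamal above Ben on 19.

Jamal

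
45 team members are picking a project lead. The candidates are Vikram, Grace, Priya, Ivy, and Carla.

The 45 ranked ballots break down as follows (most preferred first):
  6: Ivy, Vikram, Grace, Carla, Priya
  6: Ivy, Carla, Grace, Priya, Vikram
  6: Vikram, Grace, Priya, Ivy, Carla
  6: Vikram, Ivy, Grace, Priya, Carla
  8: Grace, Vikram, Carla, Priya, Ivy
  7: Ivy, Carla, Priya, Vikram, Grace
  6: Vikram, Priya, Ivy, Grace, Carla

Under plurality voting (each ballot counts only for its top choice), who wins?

First-place votes: Vikram 18, Grace 8, Priya 0, Ivy 19, Carla 0.

Ivy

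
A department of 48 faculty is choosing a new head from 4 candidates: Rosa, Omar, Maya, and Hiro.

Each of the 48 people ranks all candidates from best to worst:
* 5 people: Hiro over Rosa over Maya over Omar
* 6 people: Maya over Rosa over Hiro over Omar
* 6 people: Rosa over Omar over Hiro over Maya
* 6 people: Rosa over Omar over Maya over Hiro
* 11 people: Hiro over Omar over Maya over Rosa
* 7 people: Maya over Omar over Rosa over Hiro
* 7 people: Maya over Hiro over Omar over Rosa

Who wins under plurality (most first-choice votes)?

First-place votes: Rosa 12, Omar 0, Maya 20, Hiro 16.

Maya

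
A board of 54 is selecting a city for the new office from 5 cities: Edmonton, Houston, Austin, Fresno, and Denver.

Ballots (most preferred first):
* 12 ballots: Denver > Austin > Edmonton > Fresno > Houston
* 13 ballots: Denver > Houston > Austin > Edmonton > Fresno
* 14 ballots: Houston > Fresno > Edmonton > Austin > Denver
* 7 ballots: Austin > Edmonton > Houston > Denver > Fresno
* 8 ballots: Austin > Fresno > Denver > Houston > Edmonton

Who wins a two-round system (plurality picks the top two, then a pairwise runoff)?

Round 1 first-place votes: Edmonton 0, Houston 14, Austin 15, Fresno 0, Denver 25. Denver and Austin advance.
Runoff: Denver is ranked above Austin on 25 ballots, Austin above Denver on 29.

Austin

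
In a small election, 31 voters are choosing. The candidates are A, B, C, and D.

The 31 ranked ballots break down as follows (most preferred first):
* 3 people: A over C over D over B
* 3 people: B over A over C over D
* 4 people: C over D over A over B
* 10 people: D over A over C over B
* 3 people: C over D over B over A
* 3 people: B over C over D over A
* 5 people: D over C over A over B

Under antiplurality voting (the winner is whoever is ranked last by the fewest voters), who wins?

Last-place votes: A 6, B 22, C 0, D 3.

C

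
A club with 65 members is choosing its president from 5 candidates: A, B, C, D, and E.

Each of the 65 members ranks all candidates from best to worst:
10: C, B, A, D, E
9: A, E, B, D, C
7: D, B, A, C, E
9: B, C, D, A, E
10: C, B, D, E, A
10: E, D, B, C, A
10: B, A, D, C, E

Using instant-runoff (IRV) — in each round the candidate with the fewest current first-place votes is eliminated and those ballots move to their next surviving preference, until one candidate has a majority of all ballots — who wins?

B

Round 1: A 9, B 19, C 20, D 7, E 10. D eliminated.
Round 2: A 9, B 26, C 20, E 10. A eliminated.
Round 3: B 26, C 20, E 19. E eliminated.
Round 4: B 45, C 20. B has a majority (≥33).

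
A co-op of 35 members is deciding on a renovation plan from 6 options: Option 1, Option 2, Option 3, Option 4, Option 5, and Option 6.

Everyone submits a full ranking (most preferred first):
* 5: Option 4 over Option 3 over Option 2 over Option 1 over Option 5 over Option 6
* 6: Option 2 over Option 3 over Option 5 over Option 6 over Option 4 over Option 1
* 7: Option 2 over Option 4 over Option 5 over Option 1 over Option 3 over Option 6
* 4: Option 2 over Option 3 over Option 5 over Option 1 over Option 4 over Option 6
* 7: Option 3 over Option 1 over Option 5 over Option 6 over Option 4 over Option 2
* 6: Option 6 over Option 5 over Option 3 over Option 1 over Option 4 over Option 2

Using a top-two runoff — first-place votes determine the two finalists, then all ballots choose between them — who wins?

Option 3

Round 1 first-place votes: Option 1 0, Option 2 17, Option 3 7, Option 4 5, Option 5 0, Option 6 6. Option 2 and Option 3 advance.
Runoff: Option 2 is ranked above Option 3 on 17 ballots, Option 3 above Option 2 on 18.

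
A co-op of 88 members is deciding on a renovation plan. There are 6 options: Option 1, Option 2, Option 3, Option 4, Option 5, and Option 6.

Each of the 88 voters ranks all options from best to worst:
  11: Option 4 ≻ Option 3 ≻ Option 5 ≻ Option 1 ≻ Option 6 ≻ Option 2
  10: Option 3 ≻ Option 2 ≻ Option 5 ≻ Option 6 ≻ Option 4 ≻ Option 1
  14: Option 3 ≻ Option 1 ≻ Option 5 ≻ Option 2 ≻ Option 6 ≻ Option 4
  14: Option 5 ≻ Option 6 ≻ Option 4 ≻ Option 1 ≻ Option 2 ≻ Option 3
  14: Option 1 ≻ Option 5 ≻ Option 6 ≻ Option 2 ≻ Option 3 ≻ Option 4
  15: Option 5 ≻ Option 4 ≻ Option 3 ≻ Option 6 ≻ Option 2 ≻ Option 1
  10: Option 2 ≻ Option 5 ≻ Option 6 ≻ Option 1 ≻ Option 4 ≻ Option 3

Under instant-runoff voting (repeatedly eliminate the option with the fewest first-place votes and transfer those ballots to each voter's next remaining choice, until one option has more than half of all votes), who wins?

Round 1: Option 1 14, Option 2 10, Option 3 24, Option 4 11, Option 5 29, Option 6 0. Option 6 eliminated.
Round 2: Option 1 14, Option 2 10, Option 3 24, Option 4 11, Option 5 29. Option 2 eliminated.
Round 3: Option 1 14, Option 3 24, Option 4 11, Option 5 39. Option 4 eliminated.
Round 4: Option 1 14, Option 3 35, Option 5 39. Option 1 eliminated.
Round 5: Option 3 35, Option 5 53. Option 5 has a majority (≥45).

Option 5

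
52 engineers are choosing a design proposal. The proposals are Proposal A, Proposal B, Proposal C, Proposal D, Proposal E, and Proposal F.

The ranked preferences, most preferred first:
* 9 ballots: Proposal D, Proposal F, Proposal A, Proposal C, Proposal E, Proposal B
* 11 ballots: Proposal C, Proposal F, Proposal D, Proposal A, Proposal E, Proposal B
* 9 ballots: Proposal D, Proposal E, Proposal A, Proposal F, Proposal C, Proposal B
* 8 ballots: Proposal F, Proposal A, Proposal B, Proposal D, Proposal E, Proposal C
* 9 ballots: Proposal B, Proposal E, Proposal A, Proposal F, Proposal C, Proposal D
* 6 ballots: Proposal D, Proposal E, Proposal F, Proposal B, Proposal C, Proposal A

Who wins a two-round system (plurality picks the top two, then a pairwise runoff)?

Round 1 first-place votes: Proposal A 0, Proposal B 9, Proposal C 11, Proposal D 24, Proposal E 0, Proposal F 8. Proposal D and Proposal C advance.
Runoff: Proposal D is ranked above Proposal C on 32 ballots, Proposal C above Proposal D on 20.

Proposal D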